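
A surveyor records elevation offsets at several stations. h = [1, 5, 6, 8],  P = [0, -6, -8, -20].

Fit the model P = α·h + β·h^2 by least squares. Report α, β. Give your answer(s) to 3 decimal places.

Normal-equation sums: Σh·h = 126, Σh·h^2 = 854, Σh^2·h^2 = 6018.
For MᵀP: Σh·P = -238, Σh^2·P = -1718.
Determinant 126·6018 − 854² = 28952.
α = ((-238)·6018 − 854·(-1718))/28952 = 623/517; β = (126·(-1718) − 854·(-238))/28952 = -236/517.

α = 1.205, β = -0.456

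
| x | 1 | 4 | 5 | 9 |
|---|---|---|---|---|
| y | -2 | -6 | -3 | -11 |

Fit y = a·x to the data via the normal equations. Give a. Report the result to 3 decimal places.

a = -1.138

Forming AᵀA = [[123]] and Aᵀy = [-140]ᵀ gives AᵀA·[a]ᵀ = Aᵀy.
a = (-140)/123 = -1.13821.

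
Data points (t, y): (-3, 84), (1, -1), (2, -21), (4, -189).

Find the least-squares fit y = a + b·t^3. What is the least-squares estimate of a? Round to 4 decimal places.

a = 2.7223

Sums needed: Σ1 = 4, Σt^3 = 46, Σt^3·t^3 = 4890.
For Aᵀy: Σy = -127, Σt^3·y = -14533.
Δ = 4·4890 − 46² = 17444.
a = ((-127)·4890 − 46·(-14533))/17444 = 1696/623; b = (4·(-14533) − 46·(-127))/17444 = -3735/1246.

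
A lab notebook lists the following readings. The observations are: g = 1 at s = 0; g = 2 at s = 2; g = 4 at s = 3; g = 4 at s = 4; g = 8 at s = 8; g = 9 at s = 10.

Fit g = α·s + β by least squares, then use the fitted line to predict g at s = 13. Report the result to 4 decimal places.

Entries of AᵀA: Σs·s = 193, Σs = 27, Σ1 = 6.
Moment sums: Σs·g = 186, Σg = 28.
Normal equations: [[193, 27]; [27, 6]]·[α, β]ᵀ = [186, 28]ᵀ.
det = 193·6 − 27² = 429.
α = (186·6 − 27·28)/429 = 120/143; β = (193·28 − 27·186)/429 = 382/429.
At s = 13: ĝ = (120/143)·(13) + (382/429)·(1) = 5062/429.

ĝ = 11.7995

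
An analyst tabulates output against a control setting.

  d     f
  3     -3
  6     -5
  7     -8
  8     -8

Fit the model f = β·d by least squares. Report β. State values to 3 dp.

β = -1.006

Normal-equation sums: Σd·d = 158.
And Σd·f = -159.
Normal equations: [[158]]·[β]ᵀ = [-159]ᵀ.
β = (-159)/158 = -1.00633.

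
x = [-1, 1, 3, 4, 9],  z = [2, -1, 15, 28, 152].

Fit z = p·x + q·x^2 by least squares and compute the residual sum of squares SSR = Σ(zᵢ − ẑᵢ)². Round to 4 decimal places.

Entries of MᵀM: Σx·x = 108, Σx·x^2 = 820, Σx^2·x^2 = 6900.
For Mᵀz: Σx·z = 1522, Σx^2·z = 12896.
Normal equations: [[108, 820]; [820, 6900]]·[p, q]ᵀ = [1522, 12896]ᵀ.
Δ = 108·6900 − 820² = 72800.
p = (1522·6900 − 820·12896)/72800 = -1823/1820; q = (108·12896 − 820·1522)/72800 = 18091/9100.
Residuals: -4503/4550, -4519/2275, 513/4550, 451/2275, -34/2275; SSR = 22647/4550.

SSR = 4.9774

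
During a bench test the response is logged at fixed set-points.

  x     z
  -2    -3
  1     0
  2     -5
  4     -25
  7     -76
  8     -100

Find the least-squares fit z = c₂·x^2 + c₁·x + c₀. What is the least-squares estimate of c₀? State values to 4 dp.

Compute the Gram sums: Σx^2·x^2 = 6786, Σx^2·x = 920, Σx^2 = 138, Σx·x = 138, Σx = 20, Σ1 = 6.
For Mᵀz: Σx^2·z = -10556, Σx·z = -1436, Σz = -209.
Row-reducing yields c₂ = -11667/7676, c₁ = -2161/3838, c₀ = 15367/7676.

c₀ = 2.0020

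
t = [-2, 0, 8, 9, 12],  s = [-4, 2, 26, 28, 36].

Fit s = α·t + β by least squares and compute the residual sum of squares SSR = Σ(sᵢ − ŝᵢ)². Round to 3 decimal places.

Compute the Gram sums: Σt·t = 293, Σt = 27, Σ1 = 5.
Right-hand side: Σt·s = 900, Σs = 88.
Normal equations: [[293, 27]; [27, 5]]·[α, β]ᵀ = [900, 88]ᵀ.
Determinant 293·5 − 27² = 736.
α = (900·5 − 27·88)/736 = 531/184; β = (293·88 − 27·900)/736 = 371/184.
Residuals: -45/184, -3/184, 165/184, 1/92, -119/184; SSR = 59/46.

SSR = 1.283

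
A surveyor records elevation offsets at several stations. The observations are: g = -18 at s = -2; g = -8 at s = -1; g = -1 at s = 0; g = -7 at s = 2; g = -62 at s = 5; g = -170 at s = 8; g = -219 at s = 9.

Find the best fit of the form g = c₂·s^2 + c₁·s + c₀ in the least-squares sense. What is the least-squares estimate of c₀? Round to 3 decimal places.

c₀ = -1.039

With design matrix X, XᵀX = [[11315, 1365, 179]; [1365, 179, 21]; [179, 21, 7]] and Xᵀg = [-30277, -3611, -485]ᵀ.
Inverting the 3×3 Gram matrix, [c₂, c₁, c₀]ᵀ = [-63069/20998, 59909/20998, -10912/10499]ᵀ.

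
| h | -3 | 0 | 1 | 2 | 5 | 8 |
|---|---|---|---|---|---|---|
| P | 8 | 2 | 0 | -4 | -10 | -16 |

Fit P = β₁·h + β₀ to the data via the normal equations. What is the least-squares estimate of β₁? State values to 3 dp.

β₁ = -2.227

AᵀA·[β₁, β₀]ᵀ = AᵀP reads: 103·β₁ + 13·β₀ = -210;  13·β₁ + 6·β₀ = -20.
Δ = 103·6 − 13² = 449.
β₁ = ((-210)·6 − 13·(-20))/449 = -1000/449; β₀ = (103·(-20) − 13·(-210))/449 = 670/449.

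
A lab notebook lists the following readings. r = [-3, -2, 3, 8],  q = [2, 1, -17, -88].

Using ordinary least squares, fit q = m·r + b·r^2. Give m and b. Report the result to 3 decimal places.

Normal-equation sums: Σr·r = 86, Σr·r^2 = 504, Σr^2·r^2 = 4274.
Right-hand side: Σr·q = -763, Σr^2·q = -5763.
Normal equations: [[86, 504]; [504, 4274]]·[m, b]ᵀ = [-763, -5763]ᵀ.
det = 86·4274 − 504² = 113548.
m = ((-763)·4274 − 504·(-5763))/113548 = -178255/56774; b = (86·(-5763) − 504·(-763))/113548 = -55533/56774.

m = -3.140, b = -0.978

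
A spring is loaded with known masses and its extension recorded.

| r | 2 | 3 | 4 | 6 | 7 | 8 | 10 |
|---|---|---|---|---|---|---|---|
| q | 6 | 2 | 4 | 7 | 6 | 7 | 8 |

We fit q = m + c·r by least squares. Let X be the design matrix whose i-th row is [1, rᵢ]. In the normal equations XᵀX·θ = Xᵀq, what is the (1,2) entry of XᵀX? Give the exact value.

40

Row 1 ↔ basis 1, column 2 ↔ basis r, so (XᵀX)_{1,2} = Σᵢ r = (1)·(2) + (1)·(3) + (1)·(4) + (1)·(6) + (1)·(7) + (1)·(8) + (1)·(10) = 40.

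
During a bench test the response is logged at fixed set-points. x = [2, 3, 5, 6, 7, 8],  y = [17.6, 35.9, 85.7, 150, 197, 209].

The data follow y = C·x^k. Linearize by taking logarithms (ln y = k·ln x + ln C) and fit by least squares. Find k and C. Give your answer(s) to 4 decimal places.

k = 1.8690, C = 4.7166

With ln yᵢ as the transformed response and ln xᵢ as the regressor:
AᵀA = [[15.5987, 9.2183]; [9.2183, 6]], rhs = [43.4527, 26.5357]ᵀ  (here Σln x = 9.2183, Σ(ln x)² = 15.5987, Σln y = 26.5357, Σln x·ln y = 43.4527).
Δ = 15.5987·6 − (9.2183)² = 8.6152; k = (43.4527·6 − 9.2183·26.5357)/8.6152 = 1.86902, ln C = (15.5987·26.5357 − 9.2183·43.4527)/8.6152 = 1.55108, so C = exp(1.55108) = 4.71655.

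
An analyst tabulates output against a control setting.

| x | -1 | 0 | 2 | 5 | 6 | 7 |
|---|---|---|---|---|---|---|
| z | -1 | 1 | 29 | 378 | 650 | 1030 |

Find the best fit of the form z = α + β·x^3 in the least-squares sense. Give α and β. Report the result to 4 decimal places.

The normal system MᵀM·[α, β]ᵀ = Mᵀz is [[6, 691]; [691, 179995]]·[α, β]ᵀ = [2087, 541173]ᵀ.
Eliminating β: 179995·(row 1) − 691·(row 2) gives 602489·α = 179995·2087 − 691·541173 = 1699022, so α = 1699022/602489.
Then β = (541173 − 691·(1699022/602489))/179995 = 1804921/602489.

α = 2.8200, β = 2.9958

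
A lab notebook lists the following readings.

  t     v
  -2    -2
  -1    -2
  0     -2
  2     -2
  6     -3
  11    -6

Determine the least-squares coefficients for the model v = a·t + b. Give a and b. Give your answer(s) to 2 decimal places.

The normal system AᵀA·[a, b]ᵀ = Aᵀv is [[166, 16]; [16, 6]]·[a, b]ᵀ = [-82, -17]ᵀ.
Determinant 166·6 − 16² = 740.
a = ((-82)·6 − 16·(-17))/740 = -11/37; b = (166·(-17) − 16·(-82))/740 = -151/74.

a = -0.30, b = -2.04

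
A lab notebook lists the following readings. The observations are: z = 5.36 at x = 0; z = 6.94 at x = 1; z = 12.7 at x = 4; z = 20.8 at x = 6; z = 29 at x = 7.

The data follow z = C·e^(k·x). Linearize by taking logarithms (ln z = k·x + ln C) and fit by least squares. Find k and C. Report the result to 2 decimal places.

k = 0.23, C = 5.33

With ln zᵢ as the transformed response and xᵢ as the regressor:
XᵀX = [[102.0000, 18.0000]; [18.0000, 5]], rhs = [53.8845, 12.5601]ᵀ  (here Σx = 18.0000, Σ(x)² = 102.0000, Σln z = 12.5601, Σx·ln z = 53.8845).
Slope k = (n·Σx·ln z − Σx·Σln z)/(n·Σ(x)² − (Σx)²) = (5·53.8845 − 18.0000·12.5601)/186.0000 = 0.23301; ln C = (Σln z − k·Σx)/n = 1.67318, so C = exp(1.67318) = 5.32907.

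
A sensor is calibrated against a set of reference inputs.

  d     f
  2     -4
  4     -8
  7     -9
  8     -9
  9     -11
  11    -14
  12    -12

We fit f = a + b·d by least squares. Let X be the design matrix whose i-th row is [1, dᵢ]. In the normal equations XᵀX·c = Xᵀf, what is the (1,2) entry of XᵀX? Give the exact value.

Row 1 ↔ basis 1, column 2 ↔ basis d, so (XᵀX)_{1,2} = Σᵢ d = (1)·(2) + (1)·(4) + (1)·(7) + (1)·(8) + (1)·(9) + (1)·(11) + (1)·(12) = 53.

53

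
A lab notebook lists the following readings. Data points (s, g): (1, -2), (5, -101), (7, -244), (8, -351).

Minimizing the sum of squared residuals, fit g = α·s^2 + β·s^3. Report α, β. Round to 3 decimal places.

Entries of XᵀX: Σs^2·s^2 = 7123, Σs^2·s^3 = 52701, Σs^3·s^3 = 395419.
Right-hand side: Σs^2·g = -36947, Σs^3·g = -276031.
det = 7123·395419 − 52701² = 39174136.
α = ((-36947)·395419 − 52701·(-276031))/39174136 = -31218031/19587068; β = (7123·(-276031) − 52701·(-36947))/39174136 = -9512483/19587068.

α = -1.594, β = -0.486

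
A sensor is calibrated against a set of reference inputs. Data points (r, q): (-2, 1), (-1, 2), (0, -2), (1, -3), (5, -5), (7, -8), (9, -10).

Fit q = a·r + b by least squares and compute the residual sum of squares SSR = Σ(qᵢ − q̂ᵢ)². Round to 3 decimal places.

SSR = 6.852

Setting ∂/∂a … = 0 gives: 161·a + 19·b = -178;  19·a + 7·b = -25.
(Σr·r = 161, Σr = 19, Σ1 = 7, Σr·q = -178, Σq = -25.)
Eliminating b: 7·(row 1) − 19·(row 2) gives 766·a = 7·(-178) − 19·(-25) = -771, so a = -771/766.
Then b = ((-25) − 19·(-771/766))/7 = -643/766.
Residuals: -133/766, 702/383, -889/766, -442/383, 334/383, -44/383, -39/383; SSR = 5249/766.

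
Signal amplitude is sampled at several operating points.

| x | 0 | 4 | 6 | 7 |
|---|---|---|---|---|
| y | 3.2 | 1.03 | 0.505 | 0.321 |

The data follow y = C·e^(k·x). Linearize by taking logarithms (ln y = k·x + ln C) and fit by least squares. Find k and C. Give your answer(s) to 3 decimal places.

k = -0.322, C = 3.366

With ln yᵢ as the transformed response and xᵢ as the regressor:
Σx = 17.0000, Σ(x)² = 101.0000, Σln y = -0.6268, Σx·ln y = -11.9351.
Equations: 101.0000·k + 17.0000·ln C = -11.9351;  17.0000·k + 4·ln C = -0.6268.
Slope k = (n·Σx·ln y − Σx·Σln y)/(n·Σ(x)² − (Σx)²) = (4·-11.9351 − 17.0000·-0.6268)/115.0000 = -0.32248; ln C = (Σln y − k·Σx)/n = 1.21383, so C = exp(1.21383) = 3.36636.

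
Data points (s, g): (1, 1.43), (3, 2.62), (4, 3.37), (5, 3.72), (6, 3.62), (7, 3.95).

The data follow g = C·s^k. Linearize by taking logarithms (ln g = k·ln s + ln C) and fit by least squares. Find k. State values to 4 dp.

k = 0.5366

With ln gᵢ as the transformed response and ln sᵢ as the regressor:
AᵀA = [[12.7160, 7.8320]; [7.8320, 6]], rhs = [9.8349, 6.5097]ᵀ  (here Σln s = 7.8320, Σ(ln s)² = 12.7160, Σln g = 6.5097, Σln s·ln g = 9.8349).
Δ = 12.7160·6 − (7.8320)² = 14.9557; k = (9.8349·6 − 7.8320·6.5097)/14.9557 = 0.53663, ln C = (12.7160·6.5097 − 7.8320·9.8349)/14.9557 = 0.38447.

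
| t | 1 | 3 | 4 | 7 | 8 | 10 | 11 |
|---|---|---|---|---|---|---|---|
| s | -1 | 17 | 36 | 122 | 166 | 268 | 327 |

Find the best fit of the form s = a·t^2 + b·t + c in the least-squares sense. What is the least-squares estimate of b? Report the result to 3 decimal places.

b = -3.356

Sums needed: Σt^2·t^2 = 31476, Σt^2·t = 3278, Σt^2 = 360, Σt·t = 360, Σt = 44, Σ1 = 7.
Right-hand side: Σt^2·s = 83697, Σt·s = 8653, Σs = 935.
XᵀX·[a, b, c]ᵀ = Xᵀs becomes [[31476, 3278, 360]; [3278, 360, 44]; [360, 44, 7]]·[a, b, c]ᵀ = [83697, 8653, 935]ᵀ.
Row-reducing yields a = 535875/178018, b = -597363/178018, c = -13157/89009.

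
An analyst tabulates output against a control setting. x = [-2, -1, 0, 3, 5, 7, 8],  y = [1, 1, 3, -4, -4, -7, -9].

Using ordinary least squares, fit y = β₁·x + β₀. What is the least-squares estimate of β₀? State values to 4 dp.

Entries of AᵀA: Σx·x = 152, Σx = 20, Σ1 = 7.
Moment sums: Σx·y = -156, Σy = -19.
AᵀA·[β₁, β₀]ᵀ = Aᵀy becomes [[152, 20]; [20, 7]]·[β₁, β₀]ᵀ = [-156, -19]ᵀ.
Δ = 152·7 − 20² = 664.
β₁ = ((-156)·7 − 20·(-19))/664 = -89/83; β₀ = (152·(-19) − 20·(-156))/664 = 29/83.

β₀ = 0.3494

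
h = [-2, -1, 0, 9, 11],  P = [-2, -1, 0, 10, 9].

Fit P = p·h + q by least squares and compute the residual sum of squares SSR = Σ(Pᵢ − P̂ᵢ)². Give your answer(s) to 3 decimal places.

SSR = 4.182

The normal system MᵀM·[p, q]ᵀ = MᵀP is [[207, 17]; [17, 5]]·[p, q]ᵀ = [194, 16]ᵀ.
Δ = 207·5 − 17² = 746.
p = (194·5 − 17·16)/746 = 349/373; q = (207·16 − 17·194)/746 = 7/373.
Residuals: -55/373, -31/373, -7/373, 582/373, -489/373; SSR = 1560/373.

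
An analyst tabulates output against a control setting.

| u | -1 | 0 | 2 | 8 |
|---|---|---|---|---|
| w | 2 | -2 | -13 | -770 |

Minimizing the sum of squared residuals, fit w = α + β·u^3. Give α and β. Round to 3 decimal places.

XᵀX·[α, β]ᵀ = Xᵀw reads: 4·α + 519·β = -783;  519·α + 262209·β = -394346.
Eliminating β: 262209·(row 1) − 519·(row 2) gives 779475·α = 262209·(-783) − 519·(-394346) = -644073, so α = -214691/259825.
Then β = ((-394346) − 519·(-214691/259825))/262209 = -1171007/779475.

α = -0.826, β = -1.502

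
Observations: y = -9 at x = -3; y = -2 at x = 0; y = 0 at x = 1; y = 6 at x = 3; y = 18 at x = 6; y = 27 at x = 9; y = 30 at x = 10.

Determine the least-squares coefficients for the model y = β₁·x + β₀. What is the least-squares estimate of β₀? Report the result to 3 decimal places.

β₀ = -1.615

Compute the Gram sums: Σx·x = 236, Σx = 26, Σ1 = 7.
And Σx·y = 696, Σy = 70.
Normal equations: [[236, 26]; [26, 7]]·[β₁, β₀]ᵀ = [696, 70]ᵀ.
Eliminating β₀: 7·(row 1) − 26·(row 2) gives 976·β₁ = 7·696 − 26·70 = 3052, so β₁ = 763/244.
Then β₀ = (70 − 26·(763/244))/7 = -197/122.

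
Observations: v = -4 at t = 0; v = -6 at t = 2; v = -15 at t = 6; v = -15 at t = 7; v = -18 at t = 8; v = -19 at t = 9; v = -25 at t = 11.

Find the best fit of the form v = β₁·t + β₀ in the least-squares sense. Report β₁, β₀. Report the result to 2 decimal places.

β₁ = -1.88, β₀ = -3.05

The normal equations are: 355·β₁ + 43·β₀ = -797;  43·β₁ + 7·β₀ = -102.
(Σt·t = 355, Σt = 43, Σ1 = 7, Σt·v = -797, Σv = -102.)
Determinant 355·7 − 43² = 636.
β₁ = ((-797)·7 − 43·(-102))/636 = -1193/636; β₀ = (355·(-102) − 43·(-797))/636 = -1939/636.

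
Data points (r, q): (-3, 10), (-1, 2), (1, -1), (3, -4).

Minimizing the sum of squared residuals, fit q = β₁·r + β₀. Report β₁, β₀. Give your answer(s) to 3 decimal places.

Setting ∂/∂β₁ … = 0 gives: 20·β₁ + 0·β₀ = -45;  0·β₁ + 4·β₀ = 7.
(Σr·r = 20, Σr = 0, Σ1 = 4, Σr·q = -45, Σq = 7.)
Eliminating β₀: 4·(row 1) − 0·(row 2) gives 80·β₁ = 4·(-45) − 0·7 = -180, so β₁ = -9/4.
Then β₀ = (7 − 0·(-9/4))/4 = 7/4.

β₁ = -2.250, β₀ = 1.750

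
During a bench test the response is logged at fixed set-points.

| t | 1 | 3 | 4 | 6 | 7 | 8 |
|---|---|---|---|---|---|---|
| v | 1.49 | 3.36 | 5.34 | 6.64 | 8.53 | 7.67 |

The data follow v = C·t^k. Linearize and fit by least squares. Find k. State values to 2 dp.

k = 0.84

With ln vᵢ as the transformed response and ln tᵢ as the regressor:
Σln t = 8.3020, Σ(ln t)² = 14.4498, Σln v = 9.3600, Σln t·ln v = 15.4535.
Equations: 14.4498·k + 8.3020·ln C = 15.4535;  8.3020·k + 6·ln C = 9.3600.
Solving (det = 17.7753): k = 0.84469, ln C = 0.39123.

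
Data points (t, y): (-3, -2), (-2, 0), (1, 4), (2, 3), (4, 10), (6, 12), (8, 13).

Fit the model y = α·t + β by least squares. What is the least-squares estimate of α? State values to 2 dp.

From the data, Σt·t = 134, Σt = 16, Σ1 = 7.
For Xᵀy: Σt·y = 232, Σy = 40.
XᵀX·[α, β]ᵀ = Xᵀy becomes [[134, 16]; [16, 7]]·[α, β]ᵀ = [232, 40]ᵀ.
Determinant 134·7 − 16² = 682.
α = (232·7 − 16·40)/682 = 492/341; β = (134·40 − 16·232)/682 = 824/341.

α = 1.44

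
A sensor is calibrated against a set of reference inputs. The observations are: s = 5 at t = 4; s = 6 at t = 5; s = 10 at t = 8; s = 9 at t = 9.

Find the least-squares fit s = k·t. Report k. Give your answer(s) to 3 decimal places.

The normal equations are: 186·k = 211.
(Σt·t = 186, Σt·s = 211.)
k = 211/186 = 1.13441.

k = 1.134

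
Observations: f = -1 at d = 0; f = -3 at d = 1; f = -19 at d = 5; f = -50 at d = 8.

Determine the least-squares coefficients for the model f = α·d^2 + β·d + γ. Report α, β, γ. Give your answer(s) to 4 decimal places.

The normal system XᵀX·[α, β, γ]ᵀ = Xᵀf is [[4722, 638, 90]; [638, 90, 14]; [90, 14, 4]]·[α, β, γ]ᵀ = [-3678, -498, -73]ᵀ.
Solving the 3×3 system (Gaussian elimination) gives α = -641/781, β = 861/1562, γ = -2675/1562.

α = -0.8207, β = 0.5512, γ = -1.7125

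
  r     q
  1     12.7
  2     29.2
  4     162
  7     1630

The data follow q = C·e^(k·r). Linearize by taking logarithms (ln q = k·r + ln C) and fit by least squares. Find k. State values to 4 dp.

Linearized form: ln q = k·r + ln C. From the 4 transformed points,
Σr = 14.0000, Σ(r)² = 70.0000, Σln q = 18.3997, Σr·ln q = 81.4147.
Equations: 70.0000·k + 14.0000·ln C = 81.4147;  14.0000·k + 4·ln C = 18.3997.
Δ = 70.0000·4 − (14.0000)² = 84.0000; k = (81.4147·4 − 14.0000·18.3997)/84.0000 = 0.81027, ln C = (70.0000·18.3997 − 14.0000·81.4147)/84.0000 = 1.76397.

k = 0.8103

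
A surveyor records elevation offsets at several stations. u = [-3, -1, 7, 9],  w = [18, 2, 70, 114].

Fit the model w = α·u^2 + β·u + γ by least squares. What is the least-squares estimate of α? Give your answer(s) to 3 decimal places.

α = 1.500

The normal system XᵀX·[α, β, γ]ᵀ = Xᵀw is [[9044, 1044, 140]; [1044, 140, 12]; [140, 12, 4]]·[α, β, γ]ᵀ = [12828, 1460, 204]ᵀ.
Solving the 3×3 system (Gaussian elimination) gives α = 3/2, β = -11/13, γ = 27/26.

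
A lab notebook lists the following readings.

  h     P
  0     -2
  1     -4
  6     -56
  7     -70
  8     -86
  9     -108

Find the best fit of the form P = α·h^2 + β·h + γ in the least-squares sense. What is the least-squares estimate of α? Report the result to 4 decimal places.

α = -0.9599

With design matrix M, MᵀM = [[14355, 1801, 231]; [1801, 231, 31]; [231, 31, 6]] and MᵀP = [-19702, -2490, -326]ᵀ.
Solving the 3×3 system (Gaussian elimination) gives α = -2563/2670, β = -13979/4450, γ = -7649/6675.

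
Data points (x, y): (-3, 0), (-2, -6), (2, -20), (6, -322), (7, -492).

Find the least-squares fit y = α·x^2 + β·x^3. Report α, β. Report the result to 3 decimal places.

The normal system AᵀA·[α, β]ᵀ = Aᵀy is [[3810, 24340]; [24340, 165162]]·[α, β]ᵀ = [-35804, -238420]ᵀ.
det = 3810·165162 − 24340² = 36831620.
α = ((-35804)·165162 − 24340·(-238420))/36831620 = -27579362/9207905; β = (3810·(-238420) − 24340·(-35804))/36831620 = -1845542/1841581.

α = -2.995, β = -1.002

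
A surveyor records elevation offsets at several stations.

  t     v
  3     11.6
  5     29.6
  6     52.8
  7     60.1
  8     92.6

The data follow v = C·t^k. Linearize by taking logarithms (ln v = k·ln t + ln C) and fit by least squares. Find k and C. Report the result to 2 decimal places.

With ln vᵢ as the transformed response and ln tᵢ as the regressor:
Σln t = 8.5252, Σ(ln t)² = 15.1183, Σln v = 18.4296, Σln t·ln v = 32.6389.
Equations: 15.1183·k + 8.5252·ln C = 32.6389;  8.5252·k + 5·ln C = 18.4296.
Δ = 15.1183·5 − (8.5252)² = 2.9130; k = (32.6389·5 − 8.5252·18.4296)/2.9130 = 2.08696, ln C = (15.1183·18.4296 − 8.5252·32.6389)/2.9130 = 0.12758, so C = exp(0.12758) = 1.13607.

k = 2.09, C = 1.14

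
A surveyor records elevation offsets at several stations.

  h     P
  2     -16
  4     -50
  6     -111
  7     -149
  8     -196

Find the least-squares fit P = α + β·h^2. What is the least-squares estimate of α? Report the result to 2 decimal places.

Setting ∂/∂α … = 0 gives: 5·α + 169·β = -522;  169·α + 8065·β = -24705.
Δ = 5·8065 − 169² = 11764.
α = ((-522)·8065 − 169·(-24705))/11764 = -34785/11764; β = (5·(-24705) − 169·(-522))/11764 = -35307/11764.

α = -2.96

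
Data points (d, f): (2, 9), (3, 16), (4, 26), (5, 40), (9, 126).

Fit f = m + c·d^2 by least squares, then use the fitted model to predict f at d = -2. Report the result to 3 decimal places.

f̂ = 8.298

With design matrix X, XᵀX = [[5, 135]; [135, 7539]] and Xᵀf = [217, 11802]ᵀ.
Eliminating c: 7539·(row 1) − 135·(row 2) gives 19470·m = 7539·217 − 135·11802 = 42693, so m = 14231/6490.
Then c = (11802 − 135·(14231/6490))/7539 = 1981/1298.
At d = -2: f̂ = (14231/6490)·(1) + (1981/1298)·(4) = 53851/6490.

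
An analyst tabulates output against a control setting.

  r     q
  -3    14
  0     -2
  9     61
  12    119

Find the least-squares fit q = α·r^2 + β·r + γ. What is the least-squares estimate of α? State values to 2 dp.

α = 1.03

Entries of AᵀA: Σr^2·r^2 = 27378, Σr^2·r = 2430, Σr^2 = 234, Σr·r = 234, Σr = 18, Σ1 = 4.
And Σr^2·q = 22203, Σr·q = 1935, Σq = 192.
So AᵀA·[α, β, γ]ᵀ = Aᵀq: [[27378, 2430, 234]; [2430, 234, 18]; [234, 18, 4]]·[α, β, γ]ᵀ = [22203, 1935, 192]ᵀ.
Row-reducing yields α = 37/36, β = -9/4, γ = -2.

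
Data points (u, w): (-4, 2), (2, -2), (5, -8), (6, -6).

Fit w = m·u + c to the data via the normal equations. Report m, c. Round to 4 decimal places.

The normal system XᵀX·[m, c]ᵀ = Xᵀw is [[81, 9]; [9, 4]]·[m, c]ᵀ = [-88, -14]ᵀ.
Determinant 81·4 − 9² = 243.
m = ((-88)·4 − 9·(-14))/243 = -226/243; c = (81·(-14) − 9·(-88))/243 = -38/27.

m = -0.9300, c = -1.4074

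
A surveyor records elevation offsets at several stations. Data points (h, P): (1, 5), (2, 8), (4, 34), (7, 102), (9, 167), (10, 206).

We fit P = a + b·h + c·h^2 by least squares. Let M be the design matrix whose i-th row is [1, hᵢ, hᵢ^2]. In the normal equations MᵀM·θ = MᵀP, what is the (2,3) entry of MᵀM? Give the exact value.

2145

Row 2 ↔ basis h, column 3 ↔ basis h^2, so (MᵀM)_{2,3} = Σᵢ (h)·(h^2) = (1)·(1) + (2)·(4) + (4)·(16) + (7)·(49) + (9)·(81) + (10)·(100) = 2145.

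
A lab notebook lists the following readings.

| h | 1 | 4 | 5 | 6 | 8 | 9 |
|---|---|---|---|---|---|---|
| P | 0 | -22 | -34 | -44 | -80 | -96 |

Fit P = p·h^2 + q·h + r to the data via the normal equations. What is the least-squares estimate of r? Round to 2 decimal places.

r = 3.37

The normal system AᵀA·[p, q, r]ᵀ = AᵀP is [[12835, 1647, 223]; [1647, 223, 33]; [223, 33, 6]]·[p, q, r]ᵀ = [-15682, -2026, -276]ᵀ.
Row-reducing yields p = -17223/17810, q = -43499/17810, r = 30053/8905.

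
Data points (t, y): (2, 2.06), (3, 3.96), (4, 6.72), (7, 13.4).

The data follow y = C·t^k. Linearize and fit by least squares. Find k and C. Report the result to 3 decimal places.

k = 1.503, C = 0.759

With ln yᵢ as the transformed response and ln tᵢ as the regressor:
Σln t = 5.1240, Σ(ln t)² = 7.3958, Σln y = 6.5993, Σln t·ln y = 9.7040.
Normal system: [[7.3958, 5.1240]; [5.1240, 4]]·[k, ln C]ᵀ = [9.7040, 6.5993]ᵀ.
Slope k = (n·Σln t·ln y − Σln t·Σln y)/(n·Σ(ln t)² − (Σln t)²) = (4·9.7040 − 5.1240·6.5993)/3.3281 = 1.50285; ln C = (Σln y − k·Σln t)/n = -0.27531, so C = exp(-0.27531) = 0.75934.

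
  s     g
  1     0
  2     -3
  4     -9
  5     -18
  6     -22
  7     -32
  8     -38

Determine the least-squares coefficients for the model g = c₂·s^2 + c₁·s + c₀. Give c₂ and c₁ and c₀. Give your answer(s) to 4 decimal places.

c₂ = -0.4839, c₁ = -1.2076, c₀ = 1.7458

Entries of MᵀM: Σs^2·s^2 = 8691, Σs^2·s = 1269, Σs^2 = 195, Σs·s = 195, Σs = 33, Σ1 = 7.
And Σs^2·g = -5398, Σs·g = -792, Σg = -122.
So MᵀM·[c₂, c₁, c₀]ᵀ = Mᵀg: [[8691, 1269, 195]; [1269, 195, 33]; [195, 33, 7]]·[c₂, c₁, c₀]ᵀ = [-5398, -792, -122]ᵀ.
Inverting the 3×3 Gram matrix, [c₂, c₁, c₀]ᵀ = [-437/903, -727/602, 1051/602]ᵀ.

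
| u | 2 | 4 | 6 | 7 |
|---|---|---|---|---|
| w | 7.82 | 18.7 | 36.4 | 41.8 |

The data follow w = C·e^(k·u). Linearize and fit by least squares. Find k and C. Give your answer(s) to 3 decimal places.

k = 0.342, C = 4.285

Let Y = ln w. Fitting Y = k·u + ln C by least squares:
AᵀA = [[105.0000, 19.0000]; [19.0000, 4]], rhs = [63.5252, 12.3127]ᵀ  (here Σu = 19.0000, Σ(u)² = 105.0000, Σln w = 12.3127, Σu·ln w = 63.5252).
Solving (det = 59.0000): k = 0.34169, ln C = 1.45513, so C = exp(1.45513) = 4.28505.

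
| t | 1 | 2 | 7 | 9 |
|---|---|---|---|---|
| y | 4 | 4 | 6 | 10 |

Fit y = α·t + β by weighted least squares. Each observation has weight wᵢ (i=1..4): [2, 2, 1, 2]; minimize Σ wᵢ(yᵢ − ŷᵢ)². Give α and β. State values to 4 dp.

α = 0.7167, β = 2.8259

Setting ∂/∂α … = 0 gives: 221·α + 31·β = 246;  31·α + 7·β = 42.
Determinant 221·7 − 31² = 586.
α = (246·7 − 31·42)/586 = 210/293; β = (221·42 − 31·246)/586 = 828/293.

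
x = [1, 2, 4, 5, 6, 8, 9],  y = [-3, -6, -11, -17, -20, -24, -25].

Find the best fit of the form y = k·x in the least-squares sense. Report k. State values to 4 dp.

From the data, Σx·x = 227.
Moment sums: Σx·y = -681.
So MᵀM·[k]ᵀ = Mᵀy: [[227]]·[k]ᵀ = [-681]ᵀ.
k = (-681)/227 = -3.

k = -3.0000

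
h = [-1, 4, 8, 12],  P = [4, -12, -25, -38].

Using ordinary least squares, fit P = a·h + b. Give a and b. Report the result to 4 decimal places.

a = -3.2318, b = 0.8329

Sums needed: Σh·h = 225, Σh = 23, Σ1 = 4.
For MᵀP: Σh·P = -708, ΣP = -71.
Eliminating b: 4·(row 1) − 23·(row 2) gives 371·a = 4·(-708) − 23·(-71) = -1199, so a = -1199/371.
Then b = ((-71) − 23·(-1199/371))/4 = 309/371.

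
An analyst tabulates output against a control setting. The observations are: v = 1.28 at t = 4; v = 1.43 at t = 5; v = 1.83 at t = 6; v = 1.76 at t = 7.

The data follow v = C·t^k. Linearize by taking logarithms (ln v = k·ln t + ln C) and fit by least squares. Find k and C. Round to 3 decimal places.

Taking logs, ln v = k·ln t + ln C, so regress ln v on ln t.
XᵀX = [[11.5091, 6.7334]; [6.7334, 4]], rhs = [3.1007, 1.7742]ᵀ  (here Σln t = 6.7334, Σ(ln t)² = 11.5091, Σln v = 1.7742, Σln t·ln v = 3.1007).
Slope k = (n·Σln t·ln v − Σln t·Σln v)/(n·Σ(ln t)² − (Σln t)²) = (4·3.1007 − 6.7334·1.7742)/0.6976 = 0.65468; ln C = (Σln v − k·Σln t)/n = -0.65852, so C = exp(-0.65852) = 0.51762.

k = 0.655, C = 0.518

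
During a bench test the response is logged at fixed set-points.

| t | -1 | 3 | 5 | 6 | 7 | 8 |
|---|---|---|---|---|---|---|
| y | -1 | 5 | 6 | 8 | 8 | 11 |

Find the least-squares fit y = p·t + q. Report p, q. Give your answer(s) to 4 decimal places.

With design matrix M, MᵀM = [[184, 28]; [28, 6]] and Mᵀy = [238, 37]ᵀ.
Determinant 184·6 − 28² = 320.
p = (238·6 − 28·37)/320 = 49/40; q = (184·37 − 28·238)/320 = 9/20.

p = 1.2250, q = 0.4500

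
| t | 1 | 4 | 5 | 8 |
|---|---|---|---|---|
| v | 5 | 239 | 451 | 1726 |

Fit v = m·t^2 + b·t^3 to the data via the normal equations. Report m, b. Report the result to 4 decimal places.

m = 3.0439, b = 2.9908

The normal system MᵀM·[m, b]ᵀ = Mᵀv is [[4978, 36918]; [36918, 281866]]·[m, b]ᵀ = [125568, 955388]ᵀ.
det = 4978·281866 − 36918² = 40190224.
m = (125568·281866 − 36918·955388)/40190224 = 52191/17146; b = (4978·955388 − 36918·125568)/40190224 = 15025255/5023778.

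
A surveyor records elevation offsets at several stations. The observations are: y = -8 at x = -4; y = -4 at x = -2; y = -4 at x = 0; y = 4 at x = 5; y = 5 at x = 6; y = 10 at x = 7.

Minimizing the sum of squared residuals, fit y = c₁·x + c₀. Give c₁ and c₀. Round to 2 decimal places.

c₁ = 1.45, c₀ = -2.41

The normal equations are: 130·c₁ + 12·c₀ = 160;  12·c₁ + 6·c₀ = 3.
Eliminating c₀: 6·(row 1) − 12·(row 2) gives 636·c₁ = 6·160 − 12·3 = 924, so c₁ = 77/53.
Then c₀ = (3 − 12·(77/53))/6 = -255/106.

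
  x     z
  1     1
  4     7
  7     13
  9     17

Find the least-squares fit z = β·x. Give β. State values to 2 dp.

Sums needed: Σx·x = 147.
And Σx·z = 273.
Normal equations: [[147]]·[β]ᵀ = [273]ᵀ.
Hence β = 273 / 147 ≈ 1.85714.

β = 1.86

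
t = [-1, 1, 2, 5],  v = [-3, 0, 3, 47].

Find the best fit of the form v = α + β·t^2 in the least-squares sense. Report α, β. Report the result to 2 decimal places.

α = -4.02, β = 2.04

Entries of XᵀX: Σ1 = 4, Σt^2 = 31, Σt^2·t^2 = 643.
Moment sums: Σv = 47, Σt^2·v = 1184.
Normal equations: [[4, 31]; [31, 643]]·[α, β]ᵀ = [47, 1184]ᵀ.
Eliminating β: 643·(row 1) − 31·(row 2) gives 1611·α = 643·47 − 31·1184 = -6483, so α = -2161/537.
Then β = (1184 − 31·(-2161/537))/643 = 1093/537.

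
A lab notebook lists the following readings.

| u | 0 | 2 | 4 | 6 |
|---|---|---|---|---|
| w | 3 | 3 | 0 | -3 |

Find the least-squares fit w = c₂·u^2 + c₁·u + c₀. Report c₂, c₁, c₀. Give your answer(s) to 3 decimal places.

With design matrix M, MᵀM = [[1568, 288, 56]; [288, 56, 12]; [56, 12, 4]] and Mᵀw = [-96, -12, 3]ᵀ.
Inverting the 3×3 Gram matrix, [c₂, c₁, c₀]ᵀ = [-3/16, 3/40, 63/20]ᵀ.

c₂ = -0.188, c₁ = 0.075, c₀ = 3.150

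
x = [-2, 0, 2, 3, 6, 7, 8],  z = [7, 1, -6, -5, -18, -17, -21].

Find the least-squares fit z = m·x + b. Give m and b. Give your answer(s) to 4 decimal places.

m = -2.7918, b = 1.1433

The normal equations are: 166·m + 24·b = -436;  24·m + 7·b = -59.
Determinant 166·7 − 24² = 586.
m = ((-436)·7 − 24·(-59))/586 = -818/293; b = (166·(-59) − 24·(-436))/586 = 335/293.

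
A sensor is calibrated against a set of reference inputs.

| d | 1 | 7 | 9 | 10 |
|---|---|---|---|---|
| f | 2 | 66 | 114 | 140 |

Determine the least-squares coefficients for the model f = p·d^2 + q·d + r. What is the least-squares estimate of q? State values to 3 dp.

Entries of MᵀM: Σd^2·d^2 = 18963, Σd^2·d = 2073, Σd^2 = 231, Σd·d = 231, Σd = 27, Σ1 = 4.
And Σd^2·f = 26470, Σd·f = 2890, Σf = 322.
Inverting the 3×3 Gram matrix, [p, q, r]ᵀ = [526/339, -2804/1695, 1164/565]ᵀ.

q = -1.654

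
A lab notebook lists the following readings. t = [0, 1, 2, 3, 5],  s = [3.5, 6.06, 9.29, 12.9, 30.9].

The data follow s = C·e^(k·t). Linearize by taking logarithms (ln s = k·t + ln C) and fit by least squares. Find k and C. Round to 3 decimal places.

Let Y = ln s. Fitting Y = k·t + ln C by least squares:
Over the data: Σt = 11.0000, Σ(t)² = 39.0000, Σln s = 11.2714, Σt·ln s = 31.0850.
Normal system: [[39.0000, 11.0000]; [11.0000, 5]]·[k, ln C]ᵀ = [31.0850, 11.2714]ᵀ.
Solving (det = 74.0000): k = 0.42486, ln C = 1.31958, so C = exp(1.31958) = 3.74185.

k = 0.425, C = 3.742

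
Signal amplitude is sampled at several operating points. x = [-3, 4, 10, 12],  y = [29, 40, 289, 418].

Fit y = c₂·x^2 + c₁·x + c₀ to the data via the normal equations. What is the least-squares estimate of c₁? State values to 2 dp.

The normal system AᵀA·[c₂, c₁, c₀]ᵀ = Aᵀy is [[31073, 2765, 269]; [2765, 269, 23]; [269, 23, 4]]·[c₂, c₁, c₀]ᵀ = [89993, 7979, 776]ᵀ.
Row-reducing yields c₂ = 13417/4413, c₁ = -6031/4413, c₀ = -3831/1471.

c₁ = -1.37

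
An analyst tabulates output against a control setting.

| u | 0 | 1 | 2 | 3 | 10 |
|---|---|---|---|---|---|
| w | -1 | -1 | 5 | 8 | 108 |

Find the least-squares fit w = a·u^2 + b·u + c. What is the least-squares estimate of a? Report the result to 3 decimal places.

a = 1.083

Compute the Gram sums: Σu^2·u^2 = 10098, Σu^2·u = 1036, Σu^2 = 114, Σu·u = 114, Σu = 16, Σ1 = 5.
And Σu^2·w = 10891, Σu·w = 1113, Σw = 119.
AᵀA·[a, b, c]ᵀ = Aᵀw becomes [[10098, 1036, 114]; [1036, 114, 16]; [114, 16, 5]]·[a, b, c]ᵀ = [10891, 1113, 119]ᵀ.
Row-reducing yields a = 55283/51038, b = 4205/51038, c = -29602/25519.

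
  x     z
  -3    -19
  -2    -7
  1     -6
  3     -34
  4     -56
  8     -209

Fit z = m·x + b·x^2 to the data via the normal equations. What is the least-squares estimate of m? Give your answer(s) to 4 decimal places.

m = -2.4270

Sums needed: Σx·x = 103, Σx·x^2 = 569, Σx^2·x^2 = 4531.
Moment sums: Σx·z = -1933, Σx^2·z = -14783.
MᵀM·[m, b]ᵀ = Mᵀz becomes [[103, 569]; [569, 4531]]·[m, b]ᵀ = [-1933, -14783]ᵀ.
Eliminating b: 4531·(row 1) − 569·(row 2) gives 142932·m = 4531·(-1933) − 569·(-14783) = -346896, so m = -28908/11911.
Then b = ((-14783) − 569·(-28908/11911))/4531 = -35231/11911.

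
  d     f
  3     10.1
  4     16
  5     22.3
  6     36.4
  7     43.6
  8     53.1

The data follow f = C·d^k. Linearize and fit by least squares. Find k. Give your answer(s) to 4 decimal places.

k = 1.7429

Let Y = ln f. Fitting Y = k·ln d + ln C by least squares:
XᵀX = [[17.0401, 9.9115]; [9.9115, 6]], rhs = [33.4273, 19.5315]ᵀ  (here Σln d = 9.9115, Σ(ln d)² = 17.0401, Σln f = 19.5315, Σln d·ln f = 33.4273).
Slope k = (n·Σln d·ln f − Σln d·Σln f)/(n·Σ(ln d)² − (Σln d)²) = (6·33.4273 − 9.9115·19.5315)/4.0036 = 1.74290; ln C = (Σln f − k·Σln d)/n = 0.37613.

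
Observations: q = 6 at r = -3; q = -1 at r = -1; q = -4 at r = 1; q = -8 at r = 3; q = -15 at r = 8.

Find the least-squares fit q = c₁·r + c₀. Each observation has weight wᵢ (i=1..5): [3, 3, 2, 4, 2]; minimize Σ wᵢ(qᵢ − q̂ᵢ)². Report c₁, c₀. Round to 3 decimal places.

Compute the Gram sums: Σwᵢ·r·r = 196, Σwᵢ·r = 18, Σwᵢ·1 = 14.
Moment sums: Σwᵢ·r·q = -395, Σwᵢ·q = -55.
Normal equations: [[196, 18]; [18, 14]]·[c₁, c₀]ᵀ = [-395, -55]ᵀ.
det = 196·14 − 18² = 2420.
c₁ = ((-395)·14 − 18·(-55))/2420 = -227/121; c₀ = (196·(-55) − 18·(-395))/2420 = -367/242.

c₁ = -1.876, c₀ = -1.517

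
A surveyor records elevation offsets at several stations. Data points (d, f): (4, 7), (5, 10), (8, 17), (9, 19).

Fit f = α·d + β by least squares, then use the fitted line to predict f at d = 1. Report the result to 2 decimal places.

f̂ = 0.15

The normal equations are: 186·α + 26·β = 385;  26·α + 4·β = 53.
det = 186·4 − 26² = 68.
α = (385·4 − 26·53)/68 = 81/34; β = (186·53 − 26·385)/68 = -38/17.
At d = 1: f̂ = (81/34)·(1) + (-38/17)·(1) = 5/34.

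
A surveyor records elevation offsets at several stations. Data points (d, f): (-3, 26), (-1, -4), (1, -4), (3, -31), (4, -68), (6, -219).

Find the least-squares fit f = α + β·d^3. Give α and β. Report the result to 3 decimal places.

Entries of AᵀA: Σ1 = 6, Σd^3 = 280, Σd^3·d^3 = 52212.
For Aᵀf: Σf = -300, Σd^3·f = -53195.
So AᵀA·[α, β]ᵀ = Aᵀf: [[6, 280]; [280, 52212]]·[α, β]ᵀ = [-300, -53195]ᵀ.
det = 6·52212 − 280² = 234872.
α = ((-300)·52212 − 280·(-53195))/234872 = -96125/29359; β = (6·(-53195) − 280·(-300))/234872 = -117585/117436.

α = -3.274, β = -1.001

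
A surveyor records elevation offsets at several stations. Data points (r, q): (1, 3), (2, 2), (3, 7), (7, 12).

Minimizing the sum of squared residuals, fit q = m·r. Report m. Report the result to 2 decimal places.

With design matrix X, XᵀX = [[63]] and Xᵀq = [112]ᵀ.
m = 112/63 = 1.77778.

m = 1.78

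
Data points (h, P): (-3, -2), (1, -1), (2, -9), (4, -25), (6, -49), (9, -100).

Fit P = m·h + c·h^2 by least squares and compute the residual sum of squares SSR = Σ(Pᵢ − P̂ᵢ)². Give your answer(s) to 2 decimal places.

The normal system AᵀA·[m, c]ᵀ = AᵀP is [[147, 991]; [991, 8211]]·[m, c]ᵀ = [-1307, -10319]ᵀ.
det = 147·8211 − 991² = 224936.
m = ((-1307)·8211 − 991·(-10319))/224936 = -63206/28117; c = (147·(-10319) − 991·(-1307))/224936 = -27707/28117.
Residuals: 3511/28117, 62796/28117, -15813/28117, -219/907, -1045/28117, 1421/28117; SSR = 151329/28117.

SSR = 5.38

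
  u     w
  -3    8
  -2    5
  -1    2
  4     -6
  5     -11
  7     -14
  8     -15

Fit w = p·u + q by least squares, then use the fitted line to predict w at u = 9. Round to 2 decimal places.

ŵ = -17.81

Entries of MᵀM: Σu·u = 168, Σu = 18, Σ1 = 7.
Moment sums: Σu·w = -333, Σw = -31.
Eliminating q: 7·(row 1) − 18·(row 2) gives 852·p = 7·(-333) − 18·(-31) = -1773, so p = -591/284.
Then q = ((-31) − 18·(-591/284))/7 = 131/142.
At u = 9: ŵ = (-591/284)·(9) + (131/142)·(1) = -5057/284.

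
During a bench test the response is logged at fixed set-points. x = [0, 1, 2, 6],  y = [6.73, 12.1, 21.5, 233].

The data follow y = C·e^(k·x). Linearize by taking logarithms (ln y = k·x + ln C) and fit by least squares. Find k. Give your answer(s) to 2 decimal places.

Taking logs, ln y = k·x + ln C, so regress ln y on x.
Σx = 9.0000, Σ(x)² = 41.0000, Σln y = 12.9189, Σx·ln y = 41.3355.
Normal system: [[41.0000, 9.0000]; [9.0000, 4]]·[k, ln C]ᵀ = [41.3355, 12.9189]ᵀ.
Solving (det = 83.0000): k = 0.59123, ln C = 1.89944.

k = 0.59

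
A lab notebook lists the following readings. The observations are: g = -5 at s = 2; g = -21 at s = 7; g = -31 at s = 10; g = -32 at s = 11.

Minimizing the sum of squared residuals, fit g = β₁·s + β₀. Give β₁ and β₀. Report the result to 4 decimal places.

Sums needed: Σs·s = 274, Σs = 30, Σ1 = 4.
Moment sums: Σs·g = -819, Σg = -89.
AᵀA·[β₁, β₀]ᵀ = Aᵀg becomes [[274, 30]; [30, 4]]·[β₁, β₀]ᵀ = [-819, -89]ᵀ.
Eliminating β₀: 4·(row 1) − 30·(row 2) gives 196·β₁ = 4·(-819) − 30·(-89) = -606, so β₁ = -303/98.
Then β₀ = ((-89) − 30·(-303/98))/4 = 46/49.

β₁ = -3.0918, β₀ = 0.9388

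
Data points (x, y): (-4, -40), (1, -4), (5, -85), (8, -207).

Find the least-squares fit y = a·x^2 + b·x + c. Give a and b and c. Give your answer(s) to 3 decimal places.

Forming AᵀA = [[4978, 574, 106]; [574, 106, 10]; [106, 10, 4]] and Aᵀy = [-16017, -1925, -336]ᵀ gives AᵀA·[a, b, c]ᵀ = Aᵀy.
Inverting the 3×3 Gram matrix, [a, b, c]ᵀ = [-10037/3342, -2159/1114, 1445/3342]ᵀ.

a = -3.003, b = -1.938, c = 0.432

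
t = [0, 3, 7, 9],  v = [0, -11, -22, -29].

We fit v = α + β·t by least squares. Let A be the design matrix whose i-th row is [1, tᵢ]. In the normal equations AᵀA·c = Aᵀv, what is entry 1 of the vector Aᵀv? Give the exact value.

-62

Entry 1 ↔ basis 1, so (Aᵀv)_{1} = Σᵢ vᵢ = (1)·(0) + (1)·(-11) + (1)·(-22) + (1)·(-29) = -62.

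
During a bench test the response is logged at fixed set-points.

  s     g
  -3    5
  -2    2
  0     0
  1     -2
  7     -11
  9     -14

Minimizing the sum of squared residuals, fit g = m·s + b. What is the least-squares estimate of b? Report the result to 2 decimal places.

b = -0.27

Compute the Gram sums: Σs·s = 144, Σs = 12, Σ1 = 6.
Right-hand side: Σs·g = -224, Σg = -20.
MᵀM·[m, b]ᵀ = Mᵀg becomes [[144, 12]; [12, 6]]·[m, b]ᵀ = [-224, -20]ᵀ.
Eliminating b: 6·(row 1) − 12·(row 2) gives 720·m = 6·(-224) − 12·(-20) = -1104, so m = -23/15.
Then b = ((-20) − 12·(-23/15))/6 = -4/15.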